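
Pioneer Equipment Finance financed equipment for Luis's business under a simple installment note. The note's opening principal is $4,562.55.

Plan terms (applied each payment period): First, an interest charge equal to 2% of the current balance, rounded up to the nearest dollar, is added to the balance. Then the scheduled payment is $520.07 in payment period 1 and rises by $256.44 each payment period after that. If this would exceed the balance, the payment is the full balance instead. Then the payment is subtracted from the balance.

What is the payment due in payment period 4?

# | Opening | Interest | Payment | End bal
1 | $4,562.55 | $92.00 | $520.07 | $4,134.48
2 | $4,134.48 | $83.00 | $776.51 | $3,440.97
3 | $3,440.97 | $69.00 | $1,032.95 | $2,477.02
4 | $2,477.02 | $50.00 | $1,289.39 | $1,237.63

$1,289.39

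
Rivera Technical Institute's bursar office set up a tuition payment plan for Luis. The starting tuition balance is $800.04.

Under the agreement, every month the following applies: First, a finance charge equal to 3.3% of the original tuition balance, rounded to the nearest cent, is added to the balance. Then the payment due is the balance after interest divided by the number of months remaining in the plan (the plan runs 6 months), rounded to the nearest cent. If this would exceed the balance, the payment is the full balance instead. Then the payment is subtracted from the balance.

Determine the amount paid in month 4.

Month 1: $800.04 +$26.40 interest = $826.44; pay $137.74 → $688.70
Month 2: $688.70 +$26.40 interest = $715.10; pay $143.02 → $572.08
Month 3: $572.08 +$26.40 interest = $598.48; pay $149.62 → $448.86
Month 4: $448.86 +$26.40 interest = $475.26; pay $158.42 → $316.84

$158.42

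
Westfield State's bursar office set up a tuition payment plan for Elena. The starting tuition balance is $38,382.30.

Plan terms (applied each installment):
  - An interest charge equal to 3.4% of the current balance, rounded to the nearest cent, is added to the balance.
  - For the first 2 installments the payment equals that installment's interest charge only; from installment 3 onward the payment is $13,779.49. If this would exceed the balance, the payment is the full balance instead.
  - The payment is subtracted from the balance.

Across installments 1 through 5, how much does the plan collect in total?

$43,620.48

Installment 1: opening $38,382.30; interest $1,305.00 → $39,687.30; payment $1,305.00; balance $38,382.30
Installment 2: opening $38,382.30; interest $1,305.00 → $39,687.30; payment $1,305.00; balance $38,382.30
Installment 3: opening $38,382.30; interest $1,305.00 → $39,687.30; payment $13,779.49; balance $25,907.81
Installment 4: opening $25,907.81; interest $880.87 → $26,788.68; payment $13,779.49; balance $13,009.19
Installment 5: opening $13,009.19; interest $442.31 → $13,451.50; payment $13,451.50; balance $0.00
Total paid: $43,620.48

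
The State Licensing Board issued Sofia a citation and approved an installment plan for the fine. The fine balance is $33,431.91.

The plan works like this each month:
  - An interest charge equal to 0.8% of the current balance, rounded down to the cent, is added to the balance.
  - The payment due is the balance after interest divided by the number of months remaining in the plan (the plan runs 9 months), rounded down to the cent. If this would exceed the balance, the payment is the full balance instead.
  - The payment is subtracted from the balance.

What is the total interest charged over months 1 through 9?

$1,366.16

# | Opening | Interest | Payment | End bal
1 | $33,431.91 | $267.45 | $3,744.37 | $29,954.99
2 | $29,954.99 | $239.63 | $3,774.32 | $26,420.30
3 | $26,420.30 | $211.36 | $3,804.52 | $22,827.14
4 | $22,827.14 | $182.61 | $3,834.95 | $19,174.80
5 | $19,174.80 | $153.39 | $3,865.63 | $15,462.56
6 | $15,462.56 | $123.70 | $3,896.56 | $11,689.70
7 | $11,689.70 | $93.51 | $3,927.73 | $7,855.48
8 | $7,855.48 | $62.84 | $3,959.16 | $3,959.16
9 | $3,959.16 | $31.67 | $3,990.83 | $0.00
Total interest: $267.45 + $239.63 + $211.36 + $182.61 + $153.39 + $123.70 + $93.51 + $62.84 + $31.67 = $1,366.16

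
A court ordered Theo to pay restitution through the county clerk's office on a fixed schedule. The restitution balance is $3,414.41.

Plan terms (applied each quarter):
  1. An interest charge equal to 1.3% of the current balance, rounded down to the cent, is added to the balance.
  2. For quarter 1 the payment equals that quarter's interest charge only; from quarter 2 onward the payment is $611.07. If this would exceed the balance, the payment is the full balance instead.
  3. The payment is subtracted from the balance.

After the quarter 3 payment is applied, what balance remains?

$2,273.67

Quarter 1: $3,414.41 +$44.38 interest = $3,458.79; pay $44.38 → $3,414.41
Quarter 2: $3,414.41 +$44.38 interest = $3,458.79; pay $611.07 → $2,847.72
Quarter 3: $2,847.72 +$37.02 interest = $2,884.74; pay $611.07 → $2,273.67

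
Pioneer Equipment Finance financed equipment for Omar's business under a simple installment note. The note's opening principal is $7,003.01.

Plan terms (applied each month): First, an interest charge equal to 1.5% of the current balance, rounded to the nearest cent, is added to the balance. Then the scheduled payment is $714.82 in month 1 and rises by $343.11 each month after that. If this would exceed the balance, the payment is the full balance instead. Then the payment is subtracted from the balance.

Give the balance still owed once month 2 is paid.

Month 1: opening $7,003.01; interest $105.05 → $7,108.06; payment $714.82; balance $6,393.24
Month 2: opening $6,393.24; interest $95.90 → $6,489.14; payment $1,057.93; balance $5,431.21

$5,431.21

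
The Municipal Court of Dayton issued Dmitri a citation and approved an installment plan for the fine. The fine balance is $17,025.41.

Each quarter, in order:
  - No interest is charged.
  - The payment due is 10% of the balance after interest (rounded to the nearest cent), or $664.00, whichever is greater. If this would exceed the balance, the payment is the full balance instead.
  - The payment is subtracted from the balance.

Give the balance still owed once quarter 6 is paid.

Quarter 1: opening $17,025.41; payment $1,702.54; balance $15,322.87
Quarter 2: opening $15,322.87; payment $1,532.29; balance $13,790.58
Quarter 3: opening $13,790.58; payment $1,379.06; balance $12,411.52
Quarter 4: opening $12,411.52; payment $1,241.15; balance $11,170.37
Quarter 5: opening $11,170.37; payment $1,117.04; balance $10,053.33
Quarter 6: opening $10,053.33; payment $1,005.33; balance $9,048.00

$9,048.00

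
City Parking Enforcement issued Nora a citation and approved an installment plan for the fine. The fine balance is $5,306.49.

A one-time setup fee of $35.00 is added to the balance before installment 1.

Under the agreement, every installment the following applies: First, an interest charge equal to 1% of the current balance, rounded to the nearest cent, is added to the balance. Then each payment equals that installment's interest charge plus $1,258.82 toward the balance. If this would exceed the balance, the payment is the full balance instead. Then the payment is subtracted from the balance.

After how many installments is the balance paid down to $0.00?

Installment 1: $5,341.49 +$53.41 interest = $5,394.90; pay $1,312.23 → $4,082.67
Installment 2: $4,082.67 +$40.83 interest = $4,123.50; pay $1,299.65 → $2,823.85
Installment 3: $2,823.85 +$28.24 interest = $2,852.09; pay $1,287.06 → $1,565.03
Installment 4: $1,565.03 +$15.65 interest = $1,580.68; pay $1,274.47 → $306.21
Installment 5: $306.21 +$3.06 interest = $309.27; pay $309.27 → $0.00
Balance reaches $0.00 in installment 5.

5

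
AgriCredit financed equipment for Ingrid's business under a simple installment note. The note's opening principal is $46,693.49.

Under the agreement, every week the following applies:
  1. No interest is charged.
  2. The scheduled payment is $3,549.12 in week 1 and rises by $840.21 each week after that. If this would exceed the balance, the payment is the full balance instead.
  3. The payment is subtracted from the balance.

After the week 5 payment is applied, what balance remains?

Week 1: opening $46,693.49; payment $3,549.12; balance $43,144.37
Week 2: opening $43,144.37; payment $4,389.33; balance $38,755.04
Week 3: opening $38,755.04; payment $5,229.54; balance $33,525.50
Week 4: opening $33,525.50; payment $6,069.75; balance $27,455.75
Week 5: opening $27,455.75; payment $6,909.96; balance $20,545.79

$20,545.79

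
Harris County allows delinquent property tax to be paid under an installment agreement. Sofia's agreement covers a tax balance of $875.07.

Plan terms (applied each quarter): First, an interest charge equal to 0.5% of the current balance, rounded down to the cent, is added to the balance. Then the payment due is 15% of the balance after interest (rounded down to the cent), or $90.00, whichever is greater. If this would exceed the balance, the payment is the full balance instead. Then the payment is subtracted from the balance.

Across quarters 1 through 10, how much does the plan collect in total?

$896.18

# | Opening | Interest | Payment | End bal
1 | $875.07 | $4.37 | $131.91 | $747.53
2 | $747.53 | $3.73 | $112.68 | $638.58
3 | $638.58 | $3.19 | $96.26 | $545.51
4 | $545.51 | $2.72 | $90.00 | $458.23
5 | $458.23 | $2.29 | $90.00 | $370.52
6 | $370.52 | $1.85 | $90.00 | $282.37
7 | $282.37 | $1.41 | $90.00 | $193.78
8 | $193.78 | $0.96 | $90.00 | $104.74
9 | $104.74 | $0.52 | $90.00 | $15.26
10 | $15.26 | $0.07 | $15.33 | $0.00
Total paid: $896.18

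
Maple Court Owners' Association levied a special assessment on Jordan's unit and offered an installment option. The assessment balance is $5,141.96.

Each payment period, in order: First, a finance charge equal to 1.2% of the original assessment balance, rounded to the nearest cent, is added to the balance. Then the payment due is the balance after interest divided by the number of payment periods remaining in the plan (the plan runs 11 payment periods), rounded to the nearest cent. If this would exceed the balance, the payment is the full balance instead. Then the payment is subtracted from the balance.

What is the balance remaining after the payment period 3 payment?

Payment period 1: opening $5,141.96; interest $61.70 → $5,203.66; payment $473.06; balance $4,730.60
Payment period 2: opening $4,730.60; interest $61.70 → $4,792.30; payment $479.23; balance $4,313.07
Payment period 3: opening $4,313.07; interest $61.70 → $4,374.77; payment $486.09; balance $3,888.68

$3,888.68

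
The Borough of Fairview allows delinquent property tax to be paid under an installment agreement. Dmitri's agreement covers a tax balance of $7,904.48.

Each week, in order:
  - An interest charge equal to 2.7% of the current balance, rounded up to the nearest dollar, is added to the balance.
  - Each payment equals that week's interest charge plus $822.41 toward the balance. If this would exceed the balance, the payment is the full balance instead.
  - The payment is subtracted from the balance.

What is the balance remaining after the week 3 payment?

Week 1: $7,904.48 +$214.00 interest = $8,118.48; pay $1,036.41 → $7,082.07
Week 2: $7,082.07 +$192.00 interest = $7,274.07; pay $1,014.41 → $6,259.66
Week 3: $6,259.66 +$170.00 interest = $6,429.66; pay $992.41 → $5,437.25

$5,437.25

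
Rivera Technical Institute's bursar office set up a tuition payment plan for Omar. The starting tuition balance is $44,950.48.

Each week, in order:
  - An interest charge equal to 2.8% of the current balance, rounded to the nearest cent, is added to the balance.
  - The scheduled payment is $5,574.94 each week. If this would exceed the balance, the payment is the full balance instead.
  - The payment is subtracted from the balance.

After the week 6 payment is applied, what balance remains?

# | Opening | Interest | Payment | End bal
1 | $44,950.48 | $1,258.61 | $5,574.94 | $40,634.15
2 | $40,634.15 | $1,137.76 | $5,574.94 | $36,196.97
3 | $36,196.97 | $1,013.52 | $5,574.94 | $31,635.55
4 | $31,635.55 | $885.80 | $5,574.94 | $26,946.41
5 | $26,946.41 | $754.50 | $5,574.94 | $22,125.97
6 | $22,125.97 | $619.53 | $5,574.94 | $17,170.56

$17,170.56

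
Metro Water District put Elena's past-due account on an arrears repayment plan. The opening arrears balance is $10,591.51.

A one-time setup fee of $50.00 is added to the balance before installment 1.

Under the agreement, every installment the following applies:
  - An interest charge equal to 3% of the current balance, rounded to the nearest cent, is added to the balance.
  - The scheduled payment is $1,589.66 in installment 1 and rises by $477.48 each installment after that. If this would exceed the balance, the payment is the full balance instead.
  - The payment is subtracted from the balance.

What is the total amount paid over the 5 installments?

Installment 1: $10,641.51 +$319.25 interest = $10,960.76; pay $1,589.66 → $9,371.10
Installment 2: $9,371.10 +$281.13 interest = $9,652.23; pay $2,067.14 → $7,585.09
Installment 3: $7,585.09 +$227.55 interest = $7,812.64; pay $2,544.62 → $5,268.02
Installment 4: $5,268.02 +$158.04 interest = $5,426.06; pay $3,022.10 → $2,403.96
Installment 5: $2,403.96 +$72.12 interest = $2,476.08; pay $2,476.08 → $0.00
Total paid: $11,699.60

$11,699.60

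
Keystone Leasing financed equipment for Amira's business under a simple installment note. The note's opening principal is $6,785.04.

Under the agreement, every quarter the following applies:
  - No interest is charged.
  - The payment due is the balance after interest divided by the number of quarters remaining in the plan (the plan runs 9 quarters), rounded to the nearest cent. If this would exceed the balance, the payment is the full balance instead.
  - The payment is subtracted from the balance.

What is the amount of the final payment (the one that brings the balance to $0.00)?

Quarter 1: $6,785.04 − $753.89 → $6,031.15
Quarter 2: $6,031.15 − $753.89 → $5,277.26
Quarter 3: $5,277.26 − $753.89 → $4,523.37
Quarter 4: $4,523.37 − $753.90 → $3,769.47
Quarter 5: $3,769.47 − $753.89 → $3,015.58
Quarter 6: $3,015.58 − $753.90 → $2,261.68
Quarter 7: $2,261.68 − $753.89 → $1,507.79
Quarter 8: $1,507.79 − $753.90 → $753.89
Quarter 9: $753.89 − $753.89 → $0.00

$753.89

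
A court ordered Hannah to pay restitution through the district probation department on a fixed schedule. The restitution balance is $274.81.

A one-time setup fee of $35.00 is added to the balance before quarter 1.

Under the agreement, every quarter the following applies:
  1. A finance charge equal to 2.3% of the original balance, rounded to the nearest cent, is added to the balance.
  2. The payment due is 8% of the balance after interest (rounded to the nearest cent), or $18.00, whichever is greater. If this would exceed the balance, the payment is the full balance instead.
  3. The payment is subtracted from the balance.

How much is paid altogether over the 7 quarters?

Quarter 1: opening $309.81; interest $6.32 → $316.13; payment $25.29; balance $290.84
Quarter 2: opening $290.84; interest $6.32 → $297.16; payment $23.77; balance $273.39
Quarter 3: opening $273.39; interest $6.32 → $279.71; payment $22.38; balance $257.33
Quarter 4: opening $257.33; interest $6.32 → $263.65; payment $21.09; balance $242.56
Quarter 5: opening $242.56; interest $6.32 → $248.88; payment $19.91; balance $228.97
Quarter 6: opening $228.97; interest $6.32 → $235.29; payment $18.82; balance $216.47
Quarter 7: opening $216.47; interest $6.32 → $222.79; payment $18.00; balance $204.79
Total paid: $149.26

$149.26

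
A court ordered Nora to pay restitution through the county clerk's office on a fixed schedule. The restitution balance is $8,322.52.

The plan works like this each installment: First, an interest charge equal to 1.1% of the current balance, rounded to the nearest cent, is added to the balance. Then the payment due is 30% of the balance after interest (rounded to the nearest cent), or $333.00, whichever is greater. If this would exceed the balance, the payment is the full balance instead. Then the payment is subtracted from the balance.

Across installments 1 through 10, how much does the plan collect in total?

# | Opening | Interest | Payment | End bal
1 | $8,322.52 | $91.55 | $2,524.22 | $5,889.85
2 | $5,889.85 | $64.79 | $1,786.39 | $4,168.25
3 | $4,168.25 | $45.85 | $1,264.23 | $2,949.87
4 | $2,949.87 | $32.45 | $894.70 | $2,087.62
5 | $2,087.62 | $22.96 | $633.17 | $1,477.41
6 | $1,477.41 | $16.25 | $448.10 | $1,045.56
7 | $1,045.56 | $11.50 | $333.00 | $724.06
8 | $724.06 | $7.96 | $333.00 | $399.02
9 | $399.02 | $4.39 | $333.00 | $70.41
10 | $70.41 | $0.77 | $71.18 | $0.00
Total paid: $8,620.99

$8,620.99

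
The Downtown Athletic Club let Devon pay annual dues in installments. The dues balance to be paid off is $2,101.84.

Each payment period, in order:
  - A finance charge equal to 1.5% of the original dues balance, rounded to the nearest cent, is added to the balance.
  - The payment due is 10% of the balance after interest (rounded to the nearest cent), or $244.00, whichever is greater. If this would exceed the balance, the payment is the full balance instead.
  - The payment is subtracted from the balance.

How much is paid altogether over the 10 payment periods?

Payment period 1: $2,101.84 +$31.53 interest = $2,133.37; pay $244.00 → $1,889.37
Payment period 2: $1,889.37 +$31.53 interest = $1,920.90; pay $244.00 → $1,676.90
Payment period 3: $1,676.90 +$31.53 interest = $1,708.43; pay $244.00 → $1,464.43
Payment period 4: $1,464.43 +$31.53 interest = $1,495.96; pay $244.00 → $1,251.96
Payment period 5: $1,251.96 +$31.53 interest = $1,283.49; pay $244.00 → $1,039.49
Payment period 6: $1,039.49 +$31.53 interest = $1,071.02; pay $244.00 → $827.02
Payment period 7: $827.02 +$31.53 interest = $858.55; pay $244.00 → $614.55
Payment period 8: $614.55 +$31.53 interest = $646.08; pay $244.00 → $402.08
Payment period 9: $402.08 +$31.53 interest = $433.61; pay $244.00 → $189.61
Payment period 10: $189.61 +$31.53 interest = $221.14; pay $221.14 → $0.00
Total paid: $2,417.14

$2,417.14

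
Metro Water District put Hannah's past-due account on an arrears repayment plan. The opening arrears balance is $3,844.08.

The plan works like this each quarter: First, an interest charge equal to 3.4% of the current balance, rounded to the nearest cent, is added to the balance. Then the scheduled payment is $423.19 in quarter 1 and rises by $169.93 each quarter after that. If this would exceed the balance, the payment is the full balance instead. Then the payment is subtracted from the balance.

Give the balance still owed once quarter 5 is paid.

# | Opening | Interest | Payment | End bal
1 | $3,844.08 | $130.70 | $423.19 | $3,551.59
2 | $3,551.59 | $120.75 | $593.12 | $3,079.22
3 | $3,079.22 | $104.69 | $763.05 | $2,420.86
4 | $2,420.86 | $82.31 | $932.98 | $1,570.19
5 | $1,570.19 | $53.39 | $1,102.91 | $520.67

$520.67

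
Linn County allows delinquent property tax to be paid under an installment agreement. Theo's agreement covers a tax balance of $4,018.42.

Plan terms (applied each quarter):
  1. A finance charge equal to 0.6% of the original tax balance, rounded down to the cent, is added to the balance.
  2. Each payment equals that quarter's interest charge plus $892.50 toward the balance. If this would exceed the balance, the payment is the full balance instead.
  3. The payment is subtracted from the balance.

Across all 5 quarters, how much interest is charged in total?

# | Opening | Interest | Payment | End bal
1 | $4,018.42 | $24.11 | $916.61 | $3,125.92
2 | $3,125.92 | $24.11 | $916.61 | $2,233.42
3 | $2,233.42 | $24.11 | $916.61 | $1,340.92
4 | $1,340.92 | $24.11 | $916.61 | $448.42
5 | $448.42 | $24.11 | $472.53 | $0.00
Total interest: $24.11 + $24.11 + $24.11 + $24.11 + $24.11 = $120.55

$120.55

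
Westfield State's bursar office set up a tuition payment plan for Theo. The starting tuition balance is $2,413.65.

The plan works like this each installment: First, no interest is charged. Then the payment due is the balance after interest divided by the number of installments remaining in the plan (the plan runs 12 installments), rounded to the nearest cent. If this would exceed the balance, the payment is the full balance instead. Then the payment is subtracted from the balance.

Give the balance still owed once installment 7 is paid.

$1,005.67

# | Opening | Payment | End bal
1 | $2,413.65 | $201.14 | $2,212.51
2 | $2,212.51 | $201.14 | $2,011.37
3 | $2,011.37 | $201.14 | $1,810.23
4 | $1,810.23 | $201.14 | $1,609.09
5 | $1,609.09 | $201.14 | $1,407.95
6 | $1,407.95 | $201.14 | $1,206.81
7 | $1,206.81 | $201.14 | $1,005.67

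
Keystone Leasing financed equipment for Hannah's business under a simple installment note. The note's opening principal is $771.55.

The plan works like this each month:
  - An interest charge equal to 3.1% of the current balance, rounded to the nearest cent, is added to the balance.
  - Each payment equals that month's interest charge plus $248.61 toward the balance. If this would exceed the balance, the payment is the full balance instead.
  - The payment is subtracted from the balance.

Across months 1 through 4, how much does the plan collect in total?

$820.98

Month 1: $771.55 +$23.92 interest = $795.47; pay $272.53 → $522.94
Month 2: $522.94 +$16.21 interest = $539.15; pay $264.82 → $274.33
Month 3: $274.33 +$8.50 interest = $282.83; pay $257.11 → $25.72
Month 4: $25.72 +$0.80 interest = $26.52; pay $26.52 → $0.00
Total paid: $820.98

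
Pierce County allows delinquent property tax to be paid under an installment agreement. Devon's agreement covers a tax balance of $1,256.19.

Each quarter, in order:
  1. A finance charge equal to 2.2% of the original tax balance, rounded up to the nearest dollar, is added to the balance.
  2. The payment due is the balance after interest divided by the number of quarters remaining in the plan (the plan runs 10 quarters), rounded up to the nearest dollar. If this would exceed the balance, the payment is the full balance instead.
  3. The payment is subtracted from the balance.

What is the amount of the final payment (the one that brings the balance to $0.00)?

$206.19

Quarter 1: opening $1,256.19; interest $28.00 → $1,284.19; payment $129.00; balance $1,155.19
Quarter 2: opening $1,155.19; interest $28.00 → $1,183.19; payment $132.00; balance $1,051.19
Quarter 3: opening $1,051.19; interest $28.00 → $1,079.19; payment $135.00; balance $944.19
Quarter 4: opening $944.19; interest $28.00 → $972.19; payment $139.00; balance $833.19
Quarter 5: opening $833.19; interest $28.00 → $861.19; payment $144.00; balance $717.19
Quarter 6: opening $717.19; interest $28.00 → $745.19; payment $150.00; balance $595.19
Quarter 7: opening $595.19; interest $28.00 → $623.19; payment $156.00; balance $467.19
Quarter 8: opening $467.19; interest $28.00 → $495.19; payment $166.00; balance $329.19
Quarter 9: opening $329.19; interest $28.00 → $357.19; payment $179.00; balance $178.19
Quarter 10: opening $178.19; interest $28.00 → $206.19; payment $206.19; balance $0.00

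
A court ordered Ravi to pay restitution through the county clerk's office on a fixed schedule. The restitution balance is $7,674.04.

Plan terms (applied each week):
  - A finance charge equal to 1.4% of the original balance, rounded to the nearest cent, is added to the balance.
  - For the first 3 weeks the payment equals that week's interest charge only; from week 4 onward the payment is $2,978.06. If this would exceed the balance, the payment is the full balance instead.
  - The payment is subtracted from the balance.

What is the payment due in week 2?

$107.44

Week 1: $7,674.04 +$107.44 interest = $7,781.48; pay $107.44 → $7,674.04
Week 2: $7,674.04 +$107.44 interest = $7,781.48; pay $107.44 → $7,674.04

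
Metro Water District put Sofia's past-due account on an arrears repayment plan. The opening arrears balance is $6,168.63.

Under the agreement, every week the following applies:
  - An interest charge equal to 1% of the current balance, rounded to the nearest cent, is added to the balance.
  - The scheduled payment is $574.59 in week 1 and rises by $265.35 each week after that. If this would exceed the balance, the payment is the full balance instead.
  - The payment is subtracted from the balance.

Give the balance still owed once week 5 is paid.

Week 1: $6,168.63 +$61.69 interest = $6,230.32; pay $574.59 → $5,655.73
Week 2: $5,655.73 +$56.56 interest = $5,712.29; pay $839.94 → $4,872.35
Week 3: $4,872.35 +$48.72 interest = $4,921.07; pay $1,105.29 → $3,815.78
Week 4: $3,815.78 +$38.16 interest = $3,853.94; pay $1,370.64 → $2,483.30
Week 5: $2,483.30 +$24.83 interest = $2,508.13; pay $1,635.99 → $872.14

$872.14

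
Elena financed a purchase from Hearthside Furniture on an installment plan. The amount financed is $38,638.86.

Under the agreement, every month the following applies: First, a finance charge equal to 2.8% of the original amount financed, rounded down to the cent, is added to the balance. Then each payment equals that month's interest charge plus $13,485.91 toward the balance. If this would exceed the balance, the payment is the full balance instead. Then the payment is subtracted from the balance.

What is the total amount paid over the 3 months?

Month 1: opening $38,638.86; interest $1,081.88 → $39,720.74; payment $14,567.79; balance $25,152.95
Month 2: opening $25,152.95; interest $1,081.88 → $26,234.83; payment $14,567.79; balance $11,667.04
Month 3: opening $11,667.04; interest $1,081.88 → $12,748.92; payment $12,748.92; balance $0.00
Total paid: $41,884.50

$41,884.50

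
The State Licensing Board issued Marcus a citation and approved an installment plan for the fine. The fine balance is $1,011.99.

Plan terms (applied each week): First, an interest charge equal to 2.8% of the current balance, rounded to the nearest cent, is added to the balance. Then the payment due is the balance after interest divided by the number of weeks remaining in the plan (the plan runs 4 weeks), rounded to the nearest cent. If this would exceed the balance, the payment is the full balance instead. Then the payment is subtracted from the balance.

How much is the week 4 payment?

$282.55

Week 1: $1,011.99 +$28.34 interest = $1,040.33; pay $260.08 → $780.25
Week 2: $780.25 +$21.85 interest = $802.10; pay $267.37 → $534.73
Week 3: $534.73 +$14.97 interest = $549.70; pay $274.85 → $274.85
Week 4: $274.85 +$7.70 interest = $282.55; pay $282.55 → $0.00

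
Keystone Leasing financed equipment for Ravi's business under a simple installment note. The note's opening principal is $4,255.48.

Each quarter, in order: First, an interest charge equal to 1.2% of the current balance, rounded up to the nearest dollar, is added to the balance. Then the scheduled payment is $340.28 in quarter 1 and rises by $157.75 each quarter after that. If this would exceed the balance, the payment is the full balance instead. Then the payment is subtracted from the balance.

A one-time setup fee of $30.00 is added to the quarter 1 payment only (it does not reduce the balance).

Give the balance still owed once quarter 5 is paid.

# | Opening | Interest | Payment | Fee | End bal
1 | $4,255.48 | $52.00 | $340.28 | $30.00 | $3,967.20
2 | $3,967.20 | $48.00 | $498.03 | — | $3,517.17
3 | $3,517.17 | $43.00 | $655.78 | — | $2,904.39
4 | $2,904.39 | $35.00 | $813.53 | — | $2,125.86
5 | $2,125.86 | $26.00 | $971.28 | — | $1,180.58

$1,180.58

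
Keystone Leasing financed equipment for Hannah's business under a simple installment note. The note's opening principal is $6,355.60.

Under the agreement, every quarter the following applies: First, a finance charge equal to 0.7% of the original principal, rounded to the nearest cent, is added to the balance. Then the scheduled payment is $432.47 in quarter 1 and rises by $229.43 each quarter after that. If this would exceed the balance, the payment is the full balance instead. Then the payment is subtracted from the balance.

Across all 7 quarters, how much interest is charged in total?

Quarter 1: opening $6,355.60; interest $44.49 → $6,400.09; payment $432.47; balance $5,967.62
Quarter 2: opening $5,967.62; interest $44.49 → $6,012.11; payment $661.90; balance $5,350.21
Quarter 3: opening $5,350.21; interest $44.49 → $5,394.70; payment $891.33; balance $4,503.37
Quarter 4: opening $4,503.37; interest $44.49 → $4,547.86; payment $1,120.76; balance $3,427.10
Quarter 5: opening $3,427.10; interest $44.49 → $3,471.59; payment $1,350.19; balance $2,121.40
Quarter 6: opening $2,121.40; interest $44.49 → $2,165.89; payment $1,579.62; balance $586.27
Quarter 7: opening $586.27; interest $44.49 → $630.76; payment $630.76; balance $0.00
Total interest: $44.49 + $44.49 + $44.49 + $44.49 + $44.49 + $44.49 + $44.49 = $311.43

$311.43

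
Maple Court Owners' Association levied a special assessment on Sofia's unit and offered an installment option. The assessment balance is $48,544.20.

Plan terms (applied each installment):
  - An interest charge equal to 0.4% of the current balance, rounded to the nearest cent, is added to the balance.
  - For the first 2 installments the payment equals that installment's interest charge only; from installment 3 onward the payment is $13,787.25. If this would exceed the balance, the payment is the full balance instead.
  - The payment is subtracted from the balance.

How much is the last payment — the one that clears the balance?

Installment 1: opening $48,544.20; interest $194.18 → $48,738.38; payment $194.18; balance $48,544.20
Installment 2: opening $48,544.20; interest $194.18 → $48,738.38; payment $194.18; balance $48,544.20
Installment 3: opening $48,544.20; interest $194.18 → $48,738.38; payment $13,787.25; balance $34,951.13
Installment 4: opening $34,951.13; interest $139.80 → $35,090.93; payment $13,787.25; balance $21,303.68
Installment 5: opening $21,303.68; interest $85.21 → $21,388.89; payment $13,787.25; balance $7,601.64
Installment 6: opening $7,601.64; interest $30.41 → $7,632.05; payment $7,632.05; balance $0.00

$7,632.05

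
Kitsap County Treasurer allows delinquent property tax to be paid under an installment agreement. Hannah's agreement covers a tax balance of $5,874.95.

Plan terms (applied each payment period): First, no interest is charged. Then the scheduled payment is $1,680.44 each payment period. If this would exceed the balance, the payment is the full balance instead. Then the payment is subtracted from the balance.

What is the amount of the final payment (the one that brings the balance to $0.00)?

$833.63

Payment period 1: $5,874.95 − $1,680.44 → $4,194.51
Payment period 2: $4,194.51 − $1,680.44 → $2,514.07
Payment period 3: $2,514.07 − $1,680.44 → $833.63
Payment period 4: $833.63 − $833.63 → $0.00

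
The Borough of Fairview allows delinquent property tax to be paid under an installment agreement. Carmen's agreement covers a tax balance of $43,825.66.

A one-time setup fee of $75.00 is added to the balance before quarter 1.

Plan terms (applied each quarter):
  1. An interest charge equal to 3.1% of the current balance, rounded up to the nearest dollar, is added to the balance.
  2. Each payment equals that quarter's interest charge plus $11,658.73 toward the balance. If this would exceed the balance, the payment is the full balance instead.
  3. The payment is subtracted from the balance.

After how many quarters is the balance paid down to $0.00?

Quarter 1: opening $43,900.66; interest $1,361.00 → $45,261.66; payment $13,019.73; balance $32,241.93
Quarter 2: opening $32,241.93; interest $1,000.00 → $33,241.93; payment $12,658.73; balance $20,583.20
Quarter 3: opening $20,583.20; interest $639.00 → $21,222.20; payment $12,297.73; balance $8,924.47
Quarter 4: opening $8,924.47; interest $277.00 → $9,201.47; payment $9,201.47; balance $0.00
Balance reaches $0.00 in quarter 4.

4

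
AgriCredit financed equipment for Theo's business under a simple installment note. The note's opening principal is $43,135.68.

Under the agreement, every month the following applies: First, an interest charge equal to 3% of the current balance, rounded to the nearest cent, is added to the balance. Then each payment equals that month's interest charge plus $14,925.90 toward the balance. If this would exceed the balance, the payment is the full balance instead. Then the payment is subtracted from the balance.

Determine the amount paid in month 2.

$15,772.19

Month 1: $43,135.68 +$1,294.07 interest = $44,429.75; pay $16,219.97 → $28,209.78
Month 2: $28,209.78 +$846.29 interest = $29,056.07; pay $15,772.19 → $13,283.88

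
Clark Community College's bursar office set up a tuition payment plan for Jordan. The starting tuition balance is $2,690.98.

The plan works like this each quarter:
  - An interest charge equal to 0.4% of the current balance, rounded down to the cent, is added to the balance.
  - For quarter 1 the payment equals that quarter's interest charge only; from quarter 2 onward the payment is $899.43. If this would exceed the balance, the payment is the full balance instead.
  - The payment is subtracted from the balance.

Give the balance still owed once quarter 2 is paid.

# | Opening | Interest | Payment | End bal
1 | $2,690.98 | $10.76 | $10.76 | $2,690.98
2 | $2,690.98 | $10.76 | $899.43 | $1,802.31

$1,802.31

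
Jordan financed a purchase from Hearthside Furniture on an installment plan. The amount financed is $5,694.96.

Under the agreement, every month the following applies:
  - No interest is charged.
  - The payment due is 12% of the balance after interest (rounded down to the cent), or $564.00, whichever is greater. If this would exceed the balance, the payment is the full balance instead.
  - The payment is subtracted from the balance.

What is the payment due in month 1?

$683.39

Month 1: $5,694.96 − $683.39 → $5,011.57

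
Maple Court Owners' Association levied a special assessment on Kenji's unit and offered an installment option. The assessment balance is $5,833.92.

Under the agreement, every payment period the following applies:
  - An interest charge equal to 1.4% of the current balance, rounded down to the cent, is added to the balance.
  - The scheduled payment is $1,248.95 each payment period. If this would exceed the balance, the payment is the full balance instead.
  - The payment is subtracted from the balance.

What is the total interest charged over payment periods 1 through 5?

$242.63

Payment period 1: $5,833.92 +$81.67 interest = $5,915.59; pay $1,248.95 → $4,666.64
Payment period 2: $4,666.64 +$65.33 interest = $4,731.97; pay $1,248.95 → $3,483.02
Payment period 3: $3,483.02 +$48.76 interest = $3,531.78; pay $1,248.95 → $2,282.83
Payment period 4: $2,282.83 +$31.95 interest = $2,314.78; pay $1,248.95 → $1,065.83
Payment period 5: $1,065.83 +$14.92 interest = $1,080.75; pay $1,080.75 → $0.00
Total interest: $81.67 + $65.33 + $48.76 + $31.95 + $14.92 = $242.63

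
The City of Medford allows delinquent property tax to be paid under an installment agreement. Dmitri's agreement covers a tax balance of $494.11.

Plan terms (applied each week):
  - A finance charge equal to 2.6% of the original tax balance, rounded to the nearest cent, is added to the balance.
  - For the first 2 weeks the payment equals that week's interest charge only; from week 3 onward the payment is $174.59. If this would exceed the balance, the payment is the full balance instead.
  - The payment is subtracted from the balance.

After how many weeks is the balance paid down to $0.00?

Week 1: opening $494.11; interest $12.85 → $506.96; payment $12.85; balance $494.11
Week 2: opening $494.11; interest $12.85 → $506.96; payment $12.85; balance $494.11
Week 3: opening $494.11; interest $12.85 → $506.96; payment $174.59; balance $332.37
Week 4: opening $332.37; interest $12.85 → $345.22; payment $174.59; balance $170.63
Week 5: opening $170.63; interest $12.85 → $183.48; payment $174.59; balance $8.89
Week 6: opening $8.89; interest $12.85 → $21.74; payment $21.74; balance $0.00
Balance reaches $0.00 in week 6.

6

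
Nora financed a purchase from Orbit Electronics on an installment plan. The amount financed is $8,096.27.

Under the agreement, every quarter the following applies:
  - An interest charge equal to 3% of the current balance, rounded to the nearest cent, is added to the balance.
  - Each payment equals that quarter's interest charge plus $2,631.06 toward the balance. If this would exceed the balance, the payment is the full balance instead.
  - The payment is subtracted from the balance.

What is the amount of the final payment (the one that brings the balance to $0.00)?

$209.18

Quarter 1: $8,096.27 +$242.89 interest = $8,339.16; pay $2,873.95 → $5,465.21
Quarter 2: $5,465.21 +$163.96 interest = $5,629.17; pay $2,795.02 → $2,834.15
Quarter 3: $2,834.15 +$85.02 interest = $2,919.17; pay $2,716.08 → $203.09
Quarter 4: $203.09 +$6.09 interest = $209.18; pay $209.18 → $0.00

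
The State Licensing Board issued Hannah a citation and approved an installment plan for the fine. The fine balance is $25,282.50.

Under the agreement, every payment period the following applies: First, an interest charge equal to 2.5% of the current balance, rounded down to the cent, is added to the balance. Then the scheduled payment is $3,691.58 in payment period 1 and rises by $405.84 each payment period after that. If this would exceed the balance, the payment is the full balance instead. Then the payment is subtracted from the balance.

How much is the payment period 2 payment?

$4,097.42

Payment period 1: $25,282.50 +$632.06 interest = $25,914.56; pay $3,691.58 → $22,222.98
Payment period 2: $22,222.98 +$555.57 interest = $22,778.55; pay $4,097.42 → $18,681.13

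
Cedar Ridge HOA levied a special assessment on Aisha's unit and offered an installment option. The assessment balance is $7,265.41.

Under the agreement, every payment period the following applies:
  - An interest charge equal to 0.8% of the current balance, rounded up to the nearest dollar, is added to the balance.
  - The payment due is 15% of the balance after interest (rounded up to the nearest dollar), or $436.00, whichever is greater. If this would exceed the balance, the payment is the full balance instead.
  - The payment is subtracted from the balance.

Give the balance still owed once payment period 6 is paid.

Payment period 1: opening $7,265.41; interest $59.00 → $7,324.41; payment $1,099.00; balance $6,225.41
Payment period 2: opening $6,225.41; interest $50.00 → $6,275.41; payment $942.00; balance $5,333.41
Payment period 3: opening $5,333.41; interest $43.00 → $5,376.41; payment $807.00; balance $4,569.41
Payment period 4: opening $4,569.41; interest $37.00 → $4,606.41; payment $691.00; balance $3,915.41
Payment period 5: opening $3,915.41; interest $32.00 → $3,947.41; payment $593.00; balance $3,354.41
Payment period 6: opening $3,354.41; interest $27.00 → $3,381.41; payment $508.00; balance $2,873.41

$2,873.41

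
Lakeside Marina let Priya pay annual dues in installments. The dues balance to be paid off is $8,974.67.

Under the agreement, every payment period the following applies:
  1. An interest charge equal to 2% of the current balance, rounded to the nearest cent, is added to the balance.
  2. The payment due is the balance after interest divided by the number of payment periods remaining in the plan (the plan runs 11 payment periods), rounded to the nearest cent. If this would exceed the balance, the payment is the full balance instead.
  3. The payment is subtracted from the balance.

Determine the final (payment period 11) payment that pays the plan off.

Payment period 1: $8,974.67 +$179.49 interest = $9,154.16; pay $832.20 → $8,321.96
Payment period 2: $8,321.96 +$166.44 interest = $8,488.40; pay $848.84 → $7,639.56
Payment period 3: $7,639.56 +$152.79 interest = $7,792.35; pay $865.82 → $6,926.53
Payment period 4: $6,926.53 +$138.53 interest = $7,065.06; pay $883.13 → $6,181.93
Payment period 5: $6,181.93 +$123.64 interest = $6,305.57; pay $900.80 → $5,404.77
Payment period 6: $5,404.77 +$108.10 interest = $5,512.87; pay $918.81 → $4,594.06
Payment period 7: $4,594.06 +$91.88 interest = $4,685.94; pay $937.19 → $3,748.75
Payment period 8: $3,748.75 +$74.98 interest = $3,823.73; pay $955.93 → $2,867.80
Payment period 9: $2,867.80 +$57.36 interest = $2,925.16; pay $975.05 → $1,950.11
Payment period 10: $1,950.11 +$39.00 interest = $1,989.11; pay $994.56 → $994.55
Payment period 11: $994.55 +$19.89 interest = $1,014.44; pay $1,014.44 → $0.00

$1,014.44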